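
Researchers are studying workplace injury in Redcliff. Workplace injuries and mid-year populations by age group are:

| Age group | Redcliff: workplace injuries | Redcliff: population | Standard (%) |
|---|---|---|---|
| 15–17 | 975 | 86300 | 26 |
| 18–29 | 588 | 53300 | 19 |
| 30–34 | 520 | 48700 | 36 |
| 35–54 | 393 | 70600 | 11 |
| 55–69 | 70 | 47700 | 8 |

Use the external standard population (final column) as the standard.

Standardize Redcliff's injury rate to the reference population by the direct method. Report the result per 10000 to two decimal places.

Age-specific rates per 10000 for Redcliff: 112.98, 110.32, 106.78, 55.67, 14.68.
Standard weights: 0.26, 0.19, 0.36, 0.11, 0.08.
Standardized rate: 0.2600×112.98 + 0.1900×110.32 + 0.3600×106.78 + 0.1100×55.67 + 0.0800×14.68 = 96.0715 per 10000.

96.07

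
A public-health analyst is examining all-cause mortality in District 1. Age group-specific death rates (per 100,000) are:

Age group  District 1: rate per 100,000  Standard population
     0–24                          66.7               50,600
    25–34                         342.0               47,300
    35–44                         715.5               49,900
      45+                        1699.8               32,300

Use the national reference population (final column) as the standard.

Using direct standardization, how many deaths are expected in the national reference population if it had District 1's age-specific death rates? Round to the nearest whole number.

1102

Expected deaths = Σ (standard pop × age-specific rate ÷ 100,000)
= 50,600×66.7/100,000 + 47,300×342.0/100,000 + 49,900×715.5/100,000 + 32,300×1699.8/100,000
= 33.75 + 161.77 + 357.03 + 549.04 = 1101.59.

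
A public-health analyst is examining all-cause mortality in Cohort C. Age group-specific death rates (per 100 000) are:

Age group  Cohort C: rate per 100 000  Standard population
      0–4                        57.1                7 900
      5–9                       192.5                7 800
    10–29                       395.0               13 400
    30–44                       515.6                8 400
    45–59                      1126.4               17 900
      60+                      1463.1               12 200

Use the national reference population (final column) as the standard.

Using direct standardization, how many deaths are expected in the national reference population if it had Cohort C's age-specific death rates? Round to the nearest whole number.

496

Expected deaths = Σ (standard pop × age-specific rate ÷ 100 000)
= 7 900×57.1/100 000 + 7 800×192.5/100 000 + 13 400×395.0/100 000 + 8 400×515.6/100 000 + 17 900×1126.4/100 000 + 12 200×1463.1/100 000
= 4.51 + 15.02 + 52.93 + 43.31 + 201.63 + 178.50 = 495.89.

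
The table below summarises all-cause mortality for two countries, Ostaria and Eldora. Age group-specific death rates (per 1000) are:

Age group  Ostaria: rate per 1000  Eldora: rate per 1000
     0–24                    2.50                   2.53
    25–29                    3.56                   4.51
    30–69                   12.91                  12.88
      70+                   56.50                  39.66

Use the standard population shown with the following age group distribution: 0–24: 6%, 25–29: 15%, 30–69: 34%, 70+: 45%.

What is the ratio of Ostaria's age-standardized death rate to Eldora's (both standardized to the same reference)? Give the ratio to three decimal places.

Standard weights: 0.06, 0.15, 0.34, 0.45.
Ostaria: 0.0600×2.50 + 0.1500×3.56 + 0.3400×12.91 + 0.4500×56.50 = 30.4984 per 1000.
Eldora: 0.0600×2.53 + 0.1500×4.51 + 0.3400×12.88 + 0.4500×39.66 = 23.0545 per 1000.
Ratio = 30.4984 ÷ 23.0545 = 1.32288.

1.323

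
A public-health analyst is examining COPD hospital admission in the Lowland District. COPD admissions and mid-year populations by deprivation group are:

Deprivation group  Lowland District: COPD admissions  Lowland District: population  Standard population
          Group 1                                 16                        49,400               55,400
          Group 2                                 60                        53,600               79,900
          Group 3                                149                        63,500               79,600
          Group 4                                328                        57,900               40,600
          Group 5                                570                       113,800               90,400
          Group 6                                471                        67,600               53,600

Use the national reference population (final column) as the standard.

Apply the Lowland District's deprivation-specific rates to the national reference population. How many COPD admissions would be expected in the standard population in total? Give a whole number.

1350

Deprivation-specific rates per 10,000 for the Lowland District: 3.24, 11.19, 23.46, 56.65, 50.09, 69.67.
Expected COPD admissions = Σ (standard pop × deprivation-specific rate ÷ 10,000)
= 55,400×3.24/10,000 + 79,900×11.19/10,000 + 79,600×23.46/10,000 + 40,600×56.65/10,000 + 90,400×50.09/10,000 + 53,600×69.67/10,000
= 17.94 + 89.44 + 186.78 + 230.00 + 452.79 + 373.46 = 1350.41.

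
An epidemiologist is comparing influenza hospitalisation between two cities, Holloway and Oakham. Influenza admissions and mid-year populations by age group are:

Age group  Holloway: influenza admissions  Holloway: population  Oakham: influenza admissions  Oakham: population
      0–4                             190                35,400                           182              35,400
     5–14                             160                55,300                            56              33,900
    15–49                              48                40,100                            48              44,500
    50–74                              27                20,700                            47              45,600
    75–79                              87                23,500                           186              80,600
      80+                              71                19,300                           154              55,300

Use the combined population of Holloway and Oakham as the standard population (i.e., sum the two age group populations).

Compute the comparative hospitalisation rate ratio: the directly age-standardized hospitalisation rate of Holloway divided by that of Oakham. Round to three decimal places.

1.328

Age-specific rates per 100,000 for Holloway: 536.72, 289.33, 119.70, 130.43, 370.21, 367.88.
For Oakham: 514.12, 165.19, 107.87, 103.07, 230.77, 278.48.
Combined standard total = 489,600; weights = 0.1446, 0.1822, 0.1728, 0.1354, 0.2126, 0.1524.
Holloway: 0.1446×536.72 + 0.1822×289.33 + 0.1728×119.70 + 0.1354×130.43 + 0.2126×370.21 + 0.1524×367.88 = 303.4426 per 100,000.
Oakham: 0.1446×514.12 + 0.1822×165.19 + 0.1728×107.87 + 0.1354×103.07 + 0.2126×230.77 + 0.1524×278.48 = 228.5372 per 100,000.
Ratio = 303.4426 ÷ 228.5372 = 1.32776.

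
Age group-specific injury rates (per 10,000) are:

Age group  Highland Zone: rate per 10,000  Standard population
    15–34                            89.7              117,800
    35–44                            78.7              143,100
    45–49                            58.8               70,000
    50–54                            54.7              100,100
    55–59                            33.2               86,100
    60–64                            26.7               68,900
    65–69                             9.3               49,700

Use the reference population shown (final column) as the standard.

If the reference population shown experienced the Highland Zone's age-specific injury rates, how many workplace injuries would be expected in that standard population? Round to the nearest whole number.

Expected workplace injuries = Σ (standard pop × age-specific rate ÷ 10,000)
= 117,800×89.7/10,000 + 143,100×78.7/10,000 + 70,000×58.8/10,000 + 100,100×54.7/10,000 + 86,100×33.2/10,000 + 68,900×26.7/10,000 + 49,700×9.3/10,000
= 1056.67 + 1126.20 + 411.60 + 547.55 + 285.85 + 183.96 + 46.22 = 3658.05.

3658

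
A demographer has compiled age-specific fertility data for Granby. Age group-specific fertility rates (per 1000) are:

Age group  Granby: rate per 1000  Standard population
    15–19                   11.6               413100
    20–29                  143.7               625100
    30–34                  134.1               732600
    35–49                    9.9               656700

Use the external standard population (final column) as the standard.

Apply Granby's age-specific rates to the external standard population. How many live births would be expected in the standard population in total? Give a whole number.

199362

Expected live births = Σ (standard pop × age-specific rate ÷ 1000)
= 413100×11.6/1000 + 625100×143.7/1000 + 732600×134.1/1000 + 656700×9.9/1000
= 4791.96 + 89826.87 + 98241.66 + 6501.33 = 199361.82.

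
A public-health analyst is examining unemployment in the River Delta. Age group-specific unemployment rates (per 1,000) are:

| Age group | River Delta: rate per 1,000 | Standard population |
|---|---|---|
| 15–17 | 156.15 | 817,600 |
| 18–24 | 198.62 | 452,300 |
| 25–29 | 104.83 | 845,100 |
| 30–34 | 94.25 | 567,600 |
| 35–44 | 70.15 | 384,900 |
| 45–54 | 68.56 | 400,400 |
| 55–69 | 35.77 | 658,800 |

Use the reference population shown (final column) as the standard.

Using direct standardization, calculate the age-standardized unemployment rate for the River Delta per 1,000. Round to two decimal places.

106.04

Standard total = 4,126,700; weights = 0.1981, 0.1096, 0.2048, 0.1375, 0.0933, 0.0970, 0.1596.
Standardized rate: 0.1981×156.15 + 0.1096×198.62 + 0.2048×104.83 + 0.1375×94.25 + 0.0933×70.15 + 0.0970×68.56 + 0.1596×35.77 = 106.0435 per 1,000.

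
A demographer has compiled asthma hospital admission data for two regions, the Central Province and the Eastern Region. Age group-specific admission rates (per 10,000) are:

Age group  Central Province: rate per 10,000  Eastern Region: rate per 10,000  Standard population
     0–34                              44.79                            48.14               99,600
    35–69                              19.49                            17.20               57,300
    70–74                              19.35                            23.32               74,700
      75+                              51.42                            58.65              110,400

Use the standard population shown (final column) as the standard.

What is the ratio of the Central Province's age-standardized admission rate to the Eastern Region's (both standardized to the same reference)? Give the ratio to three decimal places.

Standard total = 342,000; weights = 0.2912, 0.1675, 0.2184, 0.3228.
The Central Province: 0.2912×44.79 + 0.1675×19.49 + 0.2184×19.35 + 0.3228×51.42 = 37.1347 per 10,000.
The Eastern Region: 0.2912×48.14 + 0.1675×17.20 + 0.2184×23.32 + 0.3228×58.65 = 40.9277 per 10,000.
Ratio = 37.1347 ÷ 40.9277 = 0.90733.

0.907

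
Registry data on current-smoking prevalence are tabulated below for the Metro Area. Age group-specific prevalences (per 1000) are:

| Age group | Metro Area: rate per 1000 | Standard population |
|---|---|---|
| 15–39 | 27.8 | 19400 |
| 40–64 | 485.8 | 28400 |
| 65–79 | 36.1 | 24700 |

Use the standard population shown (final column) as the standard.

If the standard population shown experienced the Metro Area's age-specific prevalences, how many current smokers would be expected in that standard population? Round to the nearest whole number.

15228

Expected current smokers = Σ (standard pop × age-specific rate ÷ 1000)
= 19400×27.8/1000 + 28400×485.8/1000 + 24700×36.1/1000
= 539.32 + 13796.72 + 891.67 = 15227.71.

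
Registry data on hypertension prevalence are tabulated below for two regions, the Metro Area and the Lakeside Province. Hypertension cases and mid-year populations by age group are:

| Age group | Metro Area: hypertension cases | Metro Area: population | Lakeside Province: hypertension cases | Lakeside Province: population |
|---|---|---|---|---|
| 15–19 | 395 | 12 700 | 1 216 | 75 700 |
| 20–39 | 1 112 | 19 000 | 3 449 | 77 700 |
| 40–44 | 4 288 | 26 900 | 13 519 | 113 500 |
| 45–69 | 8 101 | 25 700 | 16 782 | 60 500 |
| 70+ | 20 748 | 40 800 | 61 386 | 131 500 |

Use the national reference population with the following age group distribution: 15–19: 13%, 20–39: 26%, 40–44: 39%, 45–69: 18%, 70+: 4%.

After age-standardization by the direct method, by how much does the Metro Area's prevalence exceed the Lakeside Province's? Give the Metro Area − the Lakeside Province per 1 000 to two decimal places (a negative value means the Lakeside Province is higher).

29.82

Age-specific rates per 1 000 for the Metro Area: 31.102, 58.526, 159.405, 315.214, 508.529.
For the Lakeside Province: 16.063, 44.389, 119.110, 277.388, 466.814.
Standard weights: 0.13, 0.26, 0.39, 0.18, 0.04.
The Metro Area: 0.1300×31.102 + 0.2600×58.526 + 0.3900×159.405 + 0.1800×315.214 + 0.0400×508.529 = 158.5079 per 1 000.
The Lakeside Province: 0.1300×16.063 + 0.2600×44.389 + 0.3900×119.110 + 0.1800×277.388 + 0.0400×466.814 = 128.6847 per 1 000.
Difference = 158.5079 − 128.6847 = 29.8232.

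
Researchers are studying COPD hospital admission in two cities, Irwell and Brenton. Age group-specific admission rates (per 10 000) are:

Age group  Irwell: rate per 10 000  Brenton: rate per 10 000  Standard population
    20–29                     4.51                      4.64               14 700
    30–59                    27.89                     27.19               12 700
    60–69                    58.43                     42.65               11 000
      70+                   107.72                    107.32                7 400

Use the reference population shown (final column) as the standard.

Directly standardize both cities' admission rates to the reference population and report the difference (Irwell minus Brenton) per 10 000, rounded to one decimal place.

4.0

Standard total = 45 800; weights = 0.3210, 0.2773, 0.2402, 0.1616.
Irwell: 0.3210×4.51 + 0.2773×27.89 + 0.2402×58.43 + 0.1616×107.72 = 40.6192 per 10 000.
Brenton: 0.3210×4.64 + 0.2773×27.19 + 0.2402×42.65 + 0.1616×107.32 = 36.6122 per 10 000.
Difference = 40.6192 − 36.6122 = 4.0070.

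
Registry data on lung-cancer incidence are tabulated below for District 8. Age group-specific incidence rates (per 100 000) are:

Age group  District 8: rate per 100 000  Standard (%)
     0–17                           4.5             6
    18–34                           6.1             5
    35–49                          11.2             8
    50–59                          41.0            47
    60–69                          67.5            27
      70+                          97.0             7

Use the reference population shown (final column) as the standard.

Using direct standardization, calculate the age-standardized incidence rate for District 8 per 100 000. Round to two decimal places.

Standard weights: 0.06, 0.05, 0.08, 0.47, 0.27, 0.07.
Standardized rate: 0.0600×4.5 + 0.0500×6.1 + 0.0800×11.2 + 0.4700×41.0 + 0.2700×67.5 + 0.0700×97.0 = 45.7560 per 100 000.

45.76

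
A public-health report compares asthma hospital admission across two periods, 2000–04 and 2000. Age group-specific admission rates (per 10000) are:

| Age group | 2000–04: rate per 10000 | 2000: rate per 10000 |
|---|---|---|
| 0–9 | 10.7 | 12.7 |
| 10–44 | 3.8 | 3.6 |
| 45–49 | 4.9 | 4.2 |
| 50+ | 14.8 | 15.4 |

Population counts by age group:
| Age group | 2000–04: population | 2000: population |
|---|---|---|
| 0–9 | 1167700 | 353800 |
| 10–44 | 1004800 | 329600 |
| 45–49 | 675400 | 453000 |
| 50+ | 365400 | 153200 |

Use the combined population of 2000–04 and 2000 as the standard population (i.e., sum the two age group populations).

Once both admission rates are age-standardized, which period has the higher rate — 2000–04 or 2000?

2000

Combined standard total = 4502900; weights = 0.3379, 0.2963, 0.2506, 0.1152.
2000–04: 0.3379×10.7 + 0.2963×3.8 + 0.2506×4.9 + 0.1152×14.8 = 7.6740 per 10000.
2000: 0.3379×12.7 + 0.2963×3.6 + 0.2506×4.2 + 0.1152×15.4 = 8.1842 per 10000.
The crude rates (7.79 vs 7.71) would put 2000–04 higher, but that reflects its age composition; once standardized to a common age structure, 2000 has the higher underlying rate.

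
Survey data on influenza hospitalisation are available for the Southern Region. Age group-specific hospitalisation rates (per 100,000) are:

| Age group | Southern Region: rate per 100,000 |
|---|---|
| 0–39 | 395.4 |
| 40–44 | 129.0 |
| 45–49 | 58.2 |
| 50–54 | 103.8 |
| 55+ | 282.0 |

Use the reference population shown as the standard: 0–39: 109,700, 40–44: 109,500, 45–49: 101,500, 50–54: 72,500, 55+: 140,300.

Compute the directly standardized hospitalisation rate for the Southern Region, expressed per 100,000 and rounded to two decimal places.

207.12

Standard total = 533,500; weights = 0.2056, 0.2052, 0.1903, 0.1359, 0.2630.
Standardized rate: 0.2056×395.4 + 0.2052×129.0 + 0.1903×58.2 + 0.1359×103.8 + 0.2630×282.0 = 207.1196 per 100,000.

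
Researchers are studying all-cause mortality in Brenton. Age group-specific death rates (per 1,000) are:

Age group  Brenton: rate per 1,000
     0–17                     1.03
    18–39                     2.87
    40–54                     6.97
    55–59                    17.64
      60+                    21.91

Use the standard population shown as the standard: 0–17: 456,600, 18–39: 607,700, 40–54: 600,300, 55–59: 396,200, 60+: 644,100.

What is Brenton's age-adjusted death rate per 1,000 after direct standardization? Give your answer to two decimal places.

10.17

Standard total = 2,704,900; weights = 0.1688, 0.2247, 0.2219, 0.1465, 0.2381.
Standardized rate: 0.1688×1.03 + 0.2247×2.87 + 0.2219×6.97 + 0.1465×17.64 + 0.2381×21.91 = 10.1666 per 1,000.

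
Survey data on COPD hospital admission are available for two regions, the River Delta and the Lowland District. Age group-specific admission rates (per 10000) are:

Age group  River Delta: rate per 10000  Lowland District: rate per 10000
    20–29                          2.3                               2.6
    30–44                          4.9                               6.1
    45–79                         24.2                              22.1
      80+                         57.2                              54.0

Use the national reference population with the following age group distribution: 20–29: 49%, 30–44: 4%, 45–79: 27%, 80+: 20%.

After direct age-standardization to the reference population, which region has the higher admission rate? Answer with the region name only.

Standard weights: 0.49, 0.04, 0.27, 0.20.
The River Delta: 0.4900×2.3 + 0.0400×4.9 + 0.2700×24.2 + 0.2000×57.2 = 19.2970 per 10000.
The Lowland District: 0.4900×2.6 + 0.0400×6.1 + 0.2700×22.1 + 0.2000×54.0 = 18.2850 per 10000.

River Delta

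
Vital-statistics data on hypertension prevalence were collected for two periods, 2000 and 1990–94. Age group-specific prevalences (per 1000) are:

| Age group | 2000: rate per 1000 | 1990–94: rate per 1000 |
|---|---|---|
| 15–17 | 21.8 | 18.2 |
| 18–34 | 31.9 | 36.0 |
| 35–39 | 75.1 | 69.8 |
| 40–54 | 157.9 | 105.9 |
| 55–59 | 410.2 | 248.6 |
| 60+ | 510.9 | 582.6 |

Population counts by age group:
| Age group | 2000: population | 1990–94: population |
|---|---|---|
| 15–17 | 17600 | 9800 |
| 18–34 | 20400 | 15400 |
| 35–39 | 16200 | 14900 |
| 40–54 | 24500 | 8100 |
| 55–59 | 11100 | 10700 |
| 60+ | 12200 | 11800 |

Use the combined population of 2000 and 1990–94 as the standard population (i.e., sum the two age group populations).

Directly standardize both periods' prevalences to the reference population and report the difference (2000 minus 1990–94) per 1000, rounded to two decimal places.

20.93

Combined standard total = 172700; weights = 0.1587, 0.2073, 0.1801, 0.1888, 0.1262, 0.1390.
2000: 0.1587×21.8 + 0.2073×31.9 + 0.1801×75.1 + 0.1888×157.9 + 0.1262×410.2 + 0.1390×510.9 = 176.1809 per 1000.
1990–94: 0.1587×18.2 + 0.2073×36.0 + 0.1801×69.8 + 0.1888×105.9 + 0.1262×248.6 + 0.1390×582.6 = 155.2547 per 1000.
Difference = 176.1809 − 155.2547 = 20.9263.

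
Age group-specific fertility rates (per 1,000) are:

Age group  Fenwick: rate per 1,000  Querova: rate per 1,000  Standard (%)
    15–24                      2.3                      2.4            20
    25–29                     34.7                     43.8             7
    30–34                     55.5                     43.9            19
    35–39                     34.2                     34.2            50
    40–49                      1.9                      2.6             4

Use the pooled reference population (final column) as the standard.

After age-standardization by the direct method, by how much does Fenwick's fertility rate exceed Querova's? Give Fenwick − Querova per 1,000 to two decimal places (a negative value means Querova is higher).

Standard weights: 0.20, 0.07, 0.19, 0.50, 0.04.
Fenwick: 0.2000×2.3 + 0.0700×34.7 + 0.1900×55.5 + 0.5000×34.2 + 0.0400×1.9 = 30.6100 per 1,000.
Querova: 0.2000×2.4 + 0.0700×43.8 + 0.1900×43.9 + 0.5000×34.2 + 0.0400×2.6 = 29.0910 per 1,000.
Difference = 30.6100 − 29.0910 = 1.5190.

1.52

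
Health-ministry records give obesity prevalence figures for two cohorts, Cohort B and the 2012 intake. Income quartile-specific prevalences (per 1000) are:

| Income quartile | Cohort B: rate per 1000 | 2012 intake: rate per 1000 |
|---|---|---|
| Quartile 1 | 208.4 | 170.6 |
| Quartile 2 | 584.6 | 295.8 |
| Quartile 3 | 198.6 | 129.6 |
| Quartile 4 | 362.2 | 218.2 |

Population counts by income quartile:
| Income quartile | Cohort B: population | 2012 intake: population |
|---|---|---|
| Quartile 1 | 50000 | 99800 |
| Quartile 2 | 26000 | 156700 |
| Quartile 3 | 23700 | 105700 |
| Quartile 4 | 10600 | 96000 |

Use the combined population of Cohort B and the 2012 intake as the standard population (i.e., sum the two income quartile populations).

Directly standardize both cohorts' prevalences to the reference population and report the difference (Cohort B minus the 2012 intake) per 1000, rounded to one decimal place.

Combined standard total = 568500; weights = 0.2635, 0.3214, 0.2276, 0.1875.
Cohort B: 0.2635×208.4 + 0.3214×584.6 + 0.2276×198.6 + 0.1875×362.2 = 355.9087 per 1000.
The 2012 intake: 0.2635×170.6 + 0.3214×295.8 + 0.2276×129.6 + 0.1875×218.2 = 210.4290 per 1000.
Difference = 355.9087 − 210.4290 = 145.4797.

145.5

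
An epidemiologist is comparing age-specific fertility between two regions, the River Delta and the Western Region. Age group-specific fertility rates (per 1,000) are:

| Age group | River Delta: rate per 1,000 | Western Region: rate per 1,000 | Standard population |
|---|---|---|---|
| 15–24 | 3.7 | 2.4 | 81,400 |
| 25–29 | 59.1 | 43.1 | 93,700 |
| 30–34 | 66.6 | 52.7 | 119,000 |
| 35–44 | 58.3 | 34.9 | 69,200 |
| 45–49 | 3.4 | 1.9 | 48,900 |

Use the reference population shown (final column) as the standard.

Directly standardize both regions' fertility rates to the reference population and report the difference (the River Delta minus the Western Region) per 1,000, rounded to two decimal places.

Standard total = 412,200; weights = 0.1975, 0.2273, 0.2887, 0.1679, 0.1186.
The River Delta: 0.1975×3.7 + 0.2273×59.1 + 0.2887×66.6 + 0.1679×58.3 + 0.1186×3.4 = 43.5829 per 1,000.
The Western Region: 0.1975×2.4 + 0.2273×43.1 + 0.2887×52.7 + 0.1679×34.9 + 0.1186×1.9 = 31.5699 per 1,000.
Difference = 43.5829 − 31.5699 = 12.0130.

12.01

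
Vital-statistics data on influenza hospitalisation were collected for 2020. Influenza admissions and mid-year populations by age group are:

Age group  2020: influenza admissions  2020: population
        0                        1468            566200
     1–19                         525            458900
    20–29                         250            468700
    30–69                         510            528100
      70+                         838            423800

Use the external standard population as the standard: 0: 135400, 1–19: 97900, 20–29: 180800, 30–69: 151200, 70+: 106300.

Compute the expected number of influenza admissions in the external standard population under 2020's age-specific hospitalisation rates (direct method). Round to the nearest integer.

Age-specific rates per 100000 for 2020: 259.27, 114.40, 53.34, 96.57, 197.73.
Expected influenza admissions = Σ (standard pop × age-specific rate ÷ 100000)
= 135400×259.27/100000 + 97900×114.40/100000 + 180800×53.34/100000 + 151200×96.57/100000 + 106300×197.73/100000
= 351.05 + 112.00 + 96.44 + 146.02 + 210.19 = 915.70.

916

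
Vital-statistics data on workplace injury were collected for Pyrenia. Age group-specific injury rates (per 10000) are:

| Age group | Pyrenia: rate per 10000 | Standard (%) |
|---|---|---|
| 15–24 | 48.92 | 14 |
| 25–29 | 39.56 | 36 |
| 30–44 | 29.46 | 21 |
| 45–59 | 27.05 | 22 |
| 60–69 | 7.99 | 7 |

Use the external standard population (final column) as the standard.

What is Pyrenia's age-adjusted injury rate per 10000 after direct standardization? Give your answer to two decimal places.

33.79

Standard weights: 0.14, 0.36, 0.21, 0.22, 0.07.
Standardized rate: 0.1400×48.92 + 0.3600×39.56 + 0.2100×29.46 + 0.2200×27.05 + 0.0700×7.99 = 33.7873 per 10000.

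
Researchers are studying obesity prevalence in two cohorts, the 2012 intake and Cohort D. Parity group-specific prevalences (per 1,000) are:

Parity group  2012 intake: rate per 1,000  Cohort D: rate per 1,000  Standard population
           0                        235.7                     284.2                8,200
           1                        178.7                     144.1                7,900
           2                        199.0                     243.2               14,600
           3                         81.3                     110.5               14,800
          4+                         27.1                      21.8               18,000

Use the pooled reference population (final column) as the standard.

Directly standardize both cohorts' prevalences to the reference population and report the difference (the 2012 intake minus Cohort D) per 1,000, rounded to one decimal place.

-17.4

Standard total = 63,500; weights = 0.1291, 0.1244, 0.2299, 0.2331, 0.2835.
The 2012 intake: 0.1291×235.7 + 0.1244×178.7 + 0.2299×199.0 + 0.2331×81.3 + 0.2835×27.1 = 125.0537 per 1,000.
Cohort D: 0.1291×284.2 + 0.1244×144.1 + 0.2299×243.2 + 0.2331×110.5 + 0.2835×21.8 = 142.4780 per 1,000.
Difference = 125.0537 − 142.4780 = -17.4243.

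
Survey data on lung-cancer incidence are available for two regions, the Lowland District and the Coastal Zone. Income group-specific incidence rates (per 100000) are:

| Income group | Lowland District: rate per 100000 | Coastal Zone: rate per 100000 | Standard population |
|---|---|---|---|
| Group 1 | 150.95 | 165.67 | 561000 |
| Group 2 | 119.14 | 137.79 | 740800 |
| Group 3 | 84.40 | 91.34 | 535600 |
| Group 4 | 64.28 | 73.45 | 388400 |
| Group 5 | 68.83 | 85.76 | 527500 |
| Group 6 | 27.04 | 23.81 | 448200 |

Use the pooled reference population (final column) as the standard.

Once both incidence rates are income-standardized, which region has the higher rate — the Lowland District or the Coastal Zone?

Standard total = 3201500; weights = 0.1752, 0.2314, 0.1673, 0.1213, 0.1648, 0.1400.
The Lowland District: 0.1752×150.95 + 0.2314×119.14 + 0.1673×84.40 + 0.1213×64.28 + 0.1648×68.83 + 0.1400×27.04 = 91.0636 per 100000.
The Coastal Zone: 0.1752×165.67 + 0.2314×137.79 + 0.1673×91.34 + 0.1213×73.45 + 0.1648×85.76 + 0.1400×23.81 = 102.5692 per 100000.

Coastal Zone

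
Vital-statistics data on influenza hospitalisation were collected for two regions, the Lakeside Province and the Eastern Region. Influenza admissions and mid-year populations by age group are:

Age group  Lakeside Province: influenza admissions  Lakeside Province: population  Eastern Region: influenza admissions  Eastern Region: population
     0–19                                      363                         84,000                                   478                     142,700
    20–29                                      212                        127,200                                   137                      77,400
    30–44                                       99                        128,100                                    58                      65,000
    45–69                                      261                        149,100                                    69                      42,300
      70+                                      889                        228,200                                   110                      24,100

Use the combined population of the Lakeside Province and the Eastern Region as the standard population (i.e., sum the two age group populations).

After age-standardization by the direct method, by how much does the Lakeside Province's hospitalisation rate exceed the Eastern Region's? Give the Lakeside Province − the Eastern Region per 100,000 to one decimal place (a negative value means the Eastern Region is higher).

2.8

Age-specific rates per 100,000 for the Lakeside Province: 432.14, 166.67, 77.28, 175.05, 389.57.
For the Eastern Region: 334.97, 177.00, 89.23, 163.12, 456.43.
Combined standard total = 1,068,100; weights = 0.2122, 0.1916, 0.1808, 0.1792, 0.2362.
The Lakeside Province: 0.2122×432.14 + 0.1916×166.67 + 0.1808×77.28 + 0.1792×175.05 + 0.2362×389.57 = 261.0088 per 100,000.
The Eastern Region: 0.2122×334.97 + 0.1916×177.00 + 0.1808×89.23 + 0.1792×163.12 + 0.2362×456.43 = 258.1795 per 100,000.
Difference = 261.0088 − 258.1795 = 2.8293.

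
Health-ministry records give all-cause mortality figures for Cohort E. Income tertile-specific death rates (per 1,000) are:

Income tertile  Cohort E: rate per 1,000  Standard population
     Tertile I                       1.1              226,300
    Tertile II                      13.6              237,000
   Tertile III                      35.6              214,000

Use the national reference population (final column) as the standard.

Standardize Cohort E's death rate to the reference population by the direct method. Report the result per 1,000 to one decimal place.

16.4

Standard total = 677,300; weights = 0.3341, 0.3499, 0.3160.
Standardized rate: 0.3341×1.1 + 0.3499×13.6 + 0.3160×35.6 = 16.3746 per 1,000.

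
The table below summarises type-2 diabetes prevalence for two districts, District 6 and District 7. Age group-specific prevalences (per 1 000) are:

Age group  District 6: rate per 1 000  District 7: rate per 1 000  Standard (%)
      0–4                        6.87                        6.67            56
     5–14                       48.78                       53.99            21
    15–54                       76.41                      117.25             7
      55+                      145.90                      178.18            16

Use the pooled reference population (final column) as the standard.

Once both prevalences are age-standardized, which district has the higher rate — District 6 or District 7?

Standard weights: 0.56, 0.21, 0.07, 0.16.
District 6: 0.5600×6.87 + 0.2100×48.78 + 0.0700×76.41 + 0.1600×145.90 = 42.7837 per 1 000.
District 7: 0.5600×6.67 + 0.2100×53.99 + 0.0700×117.25 + 0.1600×178.18 = 51.7894 per 1 000.

District 7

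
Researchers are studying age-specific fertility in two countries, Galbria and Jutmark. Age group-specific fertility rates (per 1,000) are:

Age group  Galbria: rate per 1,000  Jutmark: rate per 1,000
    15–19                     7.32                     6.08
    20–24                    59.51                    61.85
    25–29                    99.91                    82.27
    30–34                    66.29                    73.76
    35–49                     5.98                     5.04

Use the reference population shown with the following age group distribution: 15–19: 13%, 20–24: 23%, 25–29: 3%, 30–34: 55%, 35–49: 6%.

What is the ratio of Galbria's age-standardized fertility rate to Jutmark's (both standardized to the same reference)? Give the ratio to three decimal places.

0.933

Standard weights: 0.13, 0.23, 0.03, 0.55, 0.06.
Galbria: 0.1300×7.32 + 0.2300×59.51 + 0.0300×99.91 + 0.5500×66.29 + 0.0600×5.98 = 54.4545 per 1,000.
Jutmark: 0.1300×6.08 + 0.2300×61.85 + 0.0300×82.27 + 0.5500×73.76 + 0.0600×5.04 = 58.3544 per 1,000.
Ratio = 54.4545 ÷ 58.3544 = 0.93317.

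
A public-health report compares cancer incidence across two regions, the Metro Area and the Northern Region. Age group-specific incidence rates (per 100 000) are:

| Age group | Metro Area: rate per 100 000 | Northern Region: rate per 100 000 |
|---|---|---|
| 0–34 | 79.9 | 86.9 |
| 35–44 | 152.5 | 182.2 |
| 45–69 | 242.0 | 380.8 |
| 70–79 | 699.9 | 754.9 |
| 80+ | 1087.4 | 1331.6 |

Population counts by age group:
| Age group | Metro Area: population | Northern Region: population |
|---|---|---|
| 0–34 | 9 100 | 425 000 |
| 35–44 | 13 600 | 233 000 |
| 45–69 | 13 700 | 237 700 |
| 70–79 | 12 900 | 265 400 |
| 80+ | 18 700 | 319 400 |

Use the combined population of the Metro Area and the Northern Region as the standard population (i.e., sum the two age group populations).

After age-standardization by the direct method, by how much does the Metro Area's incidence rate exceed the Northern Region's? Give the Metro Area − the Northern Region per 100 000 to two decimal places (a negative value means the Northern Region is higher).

-92.43

Combined standard total = 1 548 500; weights = 0.2803, 0.1593, 0.1624, 0.1797, 0.2183.
The Metro Area: 0.2803×79.9 + 0.1593×152.5 + 0.1624×242.0 + 0.1797×699.9 + 0.2183×1087.4 = 449.1844 per 100 000.
The Northern Region: 0.2803×86.9 + 0.1593×182.2 + 0.1624×380.8 + 0.1797×754.9 + 0.2183×1331.6 = 541.6142 per 100 000.
Difference = 449.1844 − 541.6142 = -92.4298.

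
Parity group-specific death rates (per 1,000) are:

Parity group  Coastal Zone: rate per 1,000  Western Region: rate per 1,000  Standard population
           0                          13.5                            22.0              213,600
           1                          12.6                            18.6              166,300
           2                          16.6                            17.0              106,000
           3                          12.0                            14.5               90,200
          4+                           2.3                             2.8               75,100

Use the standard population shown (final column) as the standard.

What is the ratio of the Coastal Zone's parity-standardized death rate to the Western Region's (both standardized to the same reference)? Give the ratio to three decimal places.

0.719

Standard total = 651,200; weights = 0.3280, 0.2554, 0.1628, 0.1385, 0.1153.
The Coastal Zone: 0.3280×13.5 + 0.2554×12.6 + 0.1628×16.6 + 0.1385×12.0 + 0.1153×2.3 = 12.2754 per 1,000.
The Western Region: 0.3280×22.0 + 0.2554×18.6 + 0.1628×17.0 + 0.1385×14.5 + 0.1153×2.8 = 17.0647 per 1,000.
Ratio = 12.2754 ÷ 17.0647 = 0.71934.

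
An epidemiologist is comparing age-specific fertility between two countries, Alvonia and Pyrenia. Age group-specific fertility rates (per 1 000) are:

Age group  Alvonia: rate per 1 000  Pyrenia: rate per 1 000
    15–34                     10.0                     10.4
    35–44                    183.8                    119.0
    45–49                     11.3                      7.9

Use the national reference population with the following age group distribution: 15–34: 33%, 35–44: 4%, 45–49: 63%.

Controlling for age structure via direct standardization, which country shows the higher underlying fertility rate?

Standard weights: 0.33, 0.04, 0.63.
Alvonia: 0.3300×10.0 + 0.0400×183.8 + 0.6300×11.3 = 17.7710 per 1 000.
Pyrenia: 0.3300×10.4 + 0.0400×119.0 + 0.6300×7.9 = 13.1690 per 1 000.

Alvonia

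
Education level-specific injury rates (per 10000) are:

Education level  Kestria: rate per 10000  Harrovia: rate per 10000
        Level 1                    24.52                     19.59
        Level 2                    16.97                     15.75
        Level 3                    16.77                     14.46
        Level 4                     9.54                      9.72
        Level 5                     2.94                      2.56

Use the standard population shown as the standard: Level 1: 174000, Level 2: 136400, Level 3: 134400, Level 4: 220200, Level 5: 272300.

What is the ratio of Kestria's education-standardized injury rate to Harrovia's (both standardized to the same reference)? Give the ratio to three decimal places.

Standard total = 937300; weights = 0.1856, 0.1455, 0.1434, 0.2349, 0.2905.
Kestria: 0.1856×24.52 + 0.1455×16.97 + 0.1434×16.77 + 0.2349×9.54 + 0.2905×2.94 = 12.5214 per 10000.
Harrovia: 0.1856×19.59 + 0.1455×15.75 + 0.1434×14.46 + 0.2349×9.72 + 0.2905×2.56 = 11.0294 per 10000.
Ratio = 12.5214 ÷ 11.0294 = 1.13528.

1.135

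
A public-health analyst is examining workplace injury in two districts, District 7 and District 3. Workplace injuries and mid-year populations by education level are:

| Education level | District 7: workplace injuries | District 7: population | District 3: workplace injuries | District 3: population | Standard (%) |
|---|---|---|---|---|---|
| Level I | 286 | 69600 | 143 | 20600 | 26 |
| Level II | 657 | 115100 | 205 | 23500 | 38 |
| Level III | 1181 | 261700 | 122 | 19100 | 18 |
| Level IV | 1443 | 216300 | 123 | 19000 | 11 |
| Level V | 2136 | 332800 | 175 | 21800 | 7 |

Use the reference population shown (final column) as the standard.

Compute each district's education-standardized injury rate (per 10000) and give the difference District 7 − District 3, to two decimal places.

Education-specific rates per 10000 for District 7: 41.09, 57.08, 45.13, 66.71, 64.18.
For District 3: 69.42, 87.23, 63.87, 64.74, 80.28.
Standard weights: 0.26, 0.38, 0.18, 0.11, 0.07.
District 7: 0.2600×41.09 + 0.3800×57.08 + 0.1800×45.13 + 0.1100×66.71 + 0.0700×64.18 = 52.3289 per 10000.
District 3: 0.2600×69.42 + 0.3800×87.23 + 0.1800×63.87 + 0.1100×64.74 + 0.0700×80.28 = 75.4352 per 10000.
Difference = 52.3289 − 75.4352 = -23.1063.

-23.11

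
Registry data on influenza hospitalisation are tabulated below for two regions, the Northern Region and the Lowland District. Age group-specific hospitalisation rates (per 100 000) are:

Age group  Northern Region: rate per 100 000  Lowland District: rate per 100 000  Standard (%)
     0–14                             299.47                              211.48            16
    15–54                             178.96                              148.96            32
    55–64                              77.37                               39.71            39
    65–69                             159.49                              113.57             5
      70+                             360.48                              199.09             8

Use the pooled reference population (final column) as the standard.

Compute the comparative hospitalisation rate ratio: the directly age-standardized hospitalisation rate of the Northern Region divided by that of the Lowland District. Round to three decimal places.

Standard weights: 0.16, 0.32, 0.39, 0.05, 0.08.
The Northern Region: 0.1600×299.47 + 0.3200×178.96 + 0.3900×77.37 + 0.0500×159.49 + 0.0800×360.48 = 172.1696 per 100 000.
The Lowland District: 0.1600×211.48 + 0.3200×148.96 + 0.3900×39.71 + 0.0500×113.57 + 0.0800×199.09 = 118.5966 per 100 000.
Ratio = 172.1696 ÷ 118.5966 = 1.45172.

1.452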